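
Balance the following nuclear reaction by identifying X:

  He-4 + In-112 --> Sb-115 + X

Conserve mass number: 4 + 112 = 115 + A, so A = 1.
Conserve atomic number: 2 + 49 = 51 + Z, so Z = 0.
A = 1 and Z = 0 is n — a neutron.

neutron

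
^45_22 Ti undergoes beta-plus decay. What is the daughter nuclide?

Sc-45

Beta-plus decay: mass number changes by +0, atomic number by -1.
A: 45 = 45; Z: 22 − 1 = 21.
Z = 21 is scandium, so the daughter is ^45_21 Sc.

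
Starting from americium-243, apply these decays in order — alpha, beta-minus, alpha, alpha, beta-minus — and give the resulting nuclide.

Pa-231

Start: (A, Z) = (243, 95).
After α: (239, 93).
After β⁻: (239, 94).
After α: (235, 92).
After α: (231, 90).
After β⁻: (231, 91).
Z = 91 is protactinium.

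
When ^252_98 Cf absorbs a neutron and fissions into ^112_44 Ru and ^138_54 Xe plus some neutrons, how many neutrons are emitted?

Conserve mass number: 253 = 112 + 138 + k, so k = 253 − 250 = 3.
Check atomic number: 98 = 44 + 54 + 0 = 98. ✓

3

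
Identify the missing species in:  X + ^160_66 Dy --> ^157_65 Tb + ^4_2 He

Conserve mass number: A + 160 = 157 + 4, so A = 1.
Conserve atomic number: Z + 66 = 65 + 2, so Z = 1.
A = 1 and Z = 1 is ^1_1 H — a proton.

proton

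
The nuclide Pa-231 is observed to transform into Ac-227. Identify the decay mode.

alpha decay

ΔA = 227 − 231 = -4; ΔZ = 89 − 91 = -2.
A drops by 4 and Z drops by 2 — the signature of alpha emission.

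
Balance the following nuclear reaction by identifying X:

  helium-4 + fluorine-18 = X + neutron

Na-21

Conserve mass number: 4 + 18 = A + 1, so A = 21.
Conserve atomic number: 2 + 9 = Z + 0, so Z = 11.
Z = 11 is sodium, so the species is sodium-21.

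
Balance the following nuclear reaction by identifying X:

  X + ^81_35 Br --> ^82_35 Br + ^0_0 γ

Conserve mass number: A + 81 = 82 + 0, so A = 1.
Conserve atomic number: Z + 35 = 35 + 0, so Z = 0.
A = 1 and Z = 0 is ^1_0 n — a neutron.

neutron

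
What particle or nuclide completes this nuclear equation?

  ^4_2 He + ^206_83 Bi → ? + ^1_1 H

Po-209

Conserve mass number: 4 + 206 = A + 1, so A = 209.
Conserve atomic number: 2 + 83 = Z + 1, so Z = 84.
Z = 84 is polonium, so the species is ^209_84 Po.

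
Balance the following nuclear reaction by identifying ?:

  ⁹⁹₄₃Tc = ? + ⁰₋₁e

Ru-99

Conserve mass number: 99 = A + 0, so A = 99.
Conserve atomic number: 43 = Z − 1, so Z = 44.
Z = 44 is ruthenium, so the species is ⁹⁹₄₄Ru.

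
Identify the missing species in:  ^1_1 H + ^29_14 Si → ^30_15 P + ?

Conserve mass number: 1 + 29 = 30 + A, so A = 0.
Conserve atomic number: 1 + 14 = 15 + Z, so Z = 0.
A = 0 and Z = 0 is ^0_0 γ — a gamma ray.

gamma ray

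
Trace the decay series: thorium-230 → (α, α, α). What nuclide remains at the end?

Start: (A, Z) = (230, 90).
After α: (226, 88).
After α: (222, 86).
After α: (218, 84).
Z = 84 is polonium.

Po-218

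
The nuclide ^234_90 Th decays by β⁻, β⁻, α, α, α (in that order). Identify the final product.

Start: (A, Z) = (234, 90).
After β⁻: (234, 91).
After β⁻: (234, 92).
After α: (230, 90).
After α: (226, 88).
After α: (222, 86).
Z = 86 is radon.

Rn-222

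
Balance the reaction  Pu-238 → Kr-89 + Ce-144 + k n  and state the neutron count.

Conserve mass number: 238 = 89 + 144 + k, so k = 238 − 233 = 5.
Check atomic number: 94 = 36 + 58 + 0 = 94. ✓

5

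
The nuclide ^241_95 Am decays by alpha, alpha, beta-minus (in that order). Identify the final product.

Start: (A, Z) = (241, 95).
After α: (237, 93).
After α: (233, 91).
After β⁻: (233, 92).
Z = 92 is uranium.

U-233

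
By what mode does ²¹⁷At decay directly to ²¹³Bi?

alpha decay

ΔA = 213 − 217 = -4; ΔZ = 83 − 85 = -2.
A drops by 4 and Z drops by 2 — the signature of alpha emission.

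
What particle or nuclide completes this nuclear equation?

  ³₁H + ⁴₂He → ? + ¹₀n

Conserve mass number: 3 + 4 = A + 1, so A = 6.
Conserve atomic number: 1 + 2 = Z + 0, so Z = 3.
Z = 3 is lithium, so the species is ⁶₃Li.

Li-6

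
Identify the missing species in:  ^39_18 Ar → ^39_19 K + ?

Conserve mass number: 39 = 39 + A, so A = 0.
Conserve atomic number: 18 = 19 + Z, so Z = -1.
A = 0 and Z = -1 is ^0_-1 e — a beta-minus particle.

beta-minus particle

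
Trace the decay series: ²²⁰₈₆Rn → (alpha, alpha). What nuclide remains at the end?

Pb-212

Start: (A, Z) = (220, 86).
After α: (216, 84).
After α: (212, 82).
Z = 82 is lead.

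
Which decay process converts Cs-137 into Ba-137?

ΔA = 137 − 137 = 0; ΔZ = 56 − 55 = +1.
A is unchanged and Z rises by 1 — a neutron has become a proton (β⁻ decay).

beta-minus decay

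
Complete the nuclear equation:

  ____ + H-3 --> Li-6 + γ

He-3

Conserve mass number: A + 3 = 6 + 0, so A = 3.
Conserve atomic number: Z + 1 = 3 + 0, so Z = 2.
Z = 2 is helium, so the species is He-3.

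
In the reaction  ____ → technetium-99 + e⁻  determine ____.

Mo-99

Conserve mass number: A = 99 + 0, so A = 99.
Conserve atomic number: Z = 43 − 1, so Z = 42.
Z = 42 is molybdenum, so the species is molybdenum-99.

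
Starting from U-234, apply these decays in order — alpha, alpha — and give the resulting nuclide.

Start: (A, Z) = (234, 92).
After α: (230, 90).
After α: (226, 88).
Z = 88 is radium.

Ra-226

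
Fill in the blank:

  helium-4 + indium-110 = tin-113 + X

proton

Conserve mass number: 4 + 110 = 113 + A, so A = 1.
Conserve atomic number: 2 + 49 = 50 + Z, so Z = 1.
A = 1 and Z = 1 is hydrogen-1 — a proton.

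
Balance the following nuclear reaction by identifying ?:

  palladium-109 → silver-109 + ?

beta-minus particle

Conserve mass number: 109 = 109 + A, so A = 0.
Conserve atomic number: 46 = 47 + Z, so Z = -1.
A = 0 and Z = -1 is e⁻ — a beta-minus particle.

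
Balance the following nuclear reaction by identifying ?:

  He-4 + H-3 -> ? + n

Li-6

Conserve mass number: 4 + 3 = A + 1, so A = 6.
Conserve atomic number: 2 + 1 = Z + 0, so Z = 3.
Z = 3 is lithium, so the species is Li-6.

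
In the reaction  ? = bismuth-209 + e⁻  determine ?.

Pb-209

Conserve mass number: A = 209 + 0, so A = 209.
Conserve atomic number: Z = 83 − 1, so Z = 82.
Z = 82 is lead, so the species is lead-209.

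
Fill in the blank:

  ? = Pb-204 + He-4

Po-208

Conserve mass number: A = 204 + 4, so A = 208.
Conserve atomic number: Z = 82 + 2, so Z = 84.
Z = 84 is polonium, so the species is Po-208.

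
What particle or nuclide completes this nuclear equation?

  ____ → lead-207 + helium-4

Po-211

Conserve mass number: A = 207 + 4, so A = 211.
Conserve atomic number: Z = 82 + 2, so Z = 84.
Z = 84 is polonium, so the species is polonium-211.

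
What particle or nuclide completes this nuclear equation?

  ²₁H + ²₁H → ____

He-4

Conserve mass number: 2 + 2 = A, so A = 4.
Conserve atomic number: 1 + 1 = Z, so Z = 2.
A = 4 and Z = 2 is ⁴₂He — an alpha particle.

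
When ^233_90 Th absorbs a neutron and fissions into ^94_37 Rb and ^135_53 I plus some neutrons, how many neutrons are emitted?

Conserve mass number: 234 = 94 + 135 + k, so k = 234 − 229 = 5.
Check atomic number: 90 = 37 + 53 + 0 = 90. ✓

5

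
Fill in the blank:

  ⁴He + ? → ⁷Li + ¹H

alpha particle

Conserve mass number: 4 + A = 7 + 1, so A = 4.
Conserve atomic number: 2 + Z = 3 + 1, so Z = 2.
A = 4 and Z = 2 is ⁴He — an alpha particle.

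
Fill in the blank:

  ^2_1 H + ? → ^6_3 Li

Conserve mass number: 2 + A = 6, so A = 4.
Conserve atomic number: 1 + Z = 3, so Z = 2.
A = 4 and Z = 2 is ^4_2 He — an alpha particle.

alpha particle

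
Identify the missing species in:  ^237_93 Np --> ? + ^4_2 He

Pa-233

Conserve mass number: 237 = A + 4, so A = 233.
Conserve atomic number: 93 = Z + 2, so Z = 91.
Z = 91 is protactinium, so the species is ^233_91 Pa.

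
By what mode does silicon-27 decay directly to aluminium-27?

ΔA = 27 − 27 = 0; ΔZ = 13 − 14 = -1.
A is unchanged and Z drops by 1 — a proton has become a neutron (β⁺ emission or electron capture).

beta-plus decay or electron capture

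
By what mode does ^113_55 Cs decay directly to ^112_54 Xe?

proton emission

ΔA = 112 − 113 = -1; ΔZ = 54 − 55 = -1.
A drops by 1 and Z drops by 1 — a proton was emitted.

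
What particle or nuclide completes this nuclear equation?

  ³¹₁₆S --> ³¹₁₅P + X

positron

Conserve mass number: 31 = 31 + A, so A = 0.
Conserve atomic number: 16 = 15 + Z, so Z = 1.
A = 0 and Z = 1 is ⁰₁e — a positron.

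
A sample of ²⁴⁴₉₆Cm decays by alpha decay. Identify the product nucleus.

Pu-240

Alpha decay: mass number changes by -4, atomic number by -2.
A: 244 − 4 = 240; Z: 96 − 2 = 94.
Z = 94 is plutonium, so the daughter is ²⁴⁰₉₄Pu.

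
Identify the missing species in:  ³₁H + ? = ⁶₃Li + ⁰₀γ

Conserve mass number: 3 + A = 6 + 0, so A = 3.
Conserve atomic number: 1 + Z = 3 + 0, so Z = 2.
Z = 2 is helium, so the species is ³₂He.

He-3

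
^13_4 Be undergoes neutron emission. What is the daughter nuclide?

Be-12

Neutron emission: mass number changes by -1, atomic number by +0.
A: 13 − 1 = 12; Z: 4 = 4.
Z = 4 is beryllium, so the daughter is ^12_4 Be.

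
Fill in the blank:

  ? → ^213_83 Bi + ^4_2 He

Conserve mass number: A = 213 + 4, so A = 217.
Conserve atomic number: Z = 83 + 2, so Z = 85.
Z = 85 is astatine, so the species is ^217_85 At.

At-217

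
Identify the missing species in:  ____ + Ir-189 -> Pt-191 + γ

deuteron

Conserve mass number: A + 189 = 191 + 0, so A = 2.
Conserve atomic number: Z + 77 = 78 + 0, so Z = 1.
A = 2 and Z = 1 is H-2 — a deuteron.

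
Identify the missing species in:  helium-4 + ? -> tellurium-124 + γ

Conserve mass number: 4 + A = 124 + 0, so A = 120.
Conserve atomic number: 2 + Z = 52 + 0, so Z = 50.
Z = 50 is tin, so the species is tin-120.

Sn-120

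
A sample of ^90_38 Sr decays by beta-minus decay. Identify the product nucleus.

Beta-minus decay: mass number changes by +0, atomic number by +1.
A: 90 = 90; Z: 38 + 1 = 39.
Z = 39 is yttrium, so the daughter is ^90_39 Y.

Y-90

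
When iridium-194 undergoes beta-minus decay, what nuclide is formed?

Beta-minus decay: mass number changes by +0, atomic number by +1.
A: 194 = 194; Z: 77 + 1 = 78.
Z = 78 is platinum, so the daughter is platinum-194.

Pt-194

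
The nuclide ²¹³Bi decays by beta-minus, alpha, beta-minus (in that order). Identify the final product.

Start: (A, Z) = (213, 83).
After β⁻: (213, 84).
After α: (209, 82).
After β⁻: (209, 83).
Z = 83 is bismuth.

Bi-209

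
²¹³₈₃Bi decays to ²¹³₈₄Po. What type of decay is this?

ΔA = 213 − 213 = 0; ΔZ = 84 − 83 = +1.
A is unchanged and Z rises by 1 — a neutron has become a proton (β⁻ decay).

beta-minus decay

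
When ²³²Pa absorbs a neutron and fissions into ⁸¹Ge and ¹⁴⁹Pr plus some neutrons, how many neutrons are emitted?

3

Conserve mass number: 233 = 81 + 149 + k, so k = 233 − 230 = 3.
Check atomic number: 91 = 32 + 59 + 0 = 91. ✓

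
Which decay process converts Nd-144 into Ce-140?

alpha decay

ΔA = 140 − 144 = -4; ΔZ = 58 − 60 = -2.
A drops by 4 and Z drops by 2 — the signature of alpha emission.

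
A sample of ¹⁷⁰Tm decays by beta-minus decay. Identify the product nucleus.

Beta-minus decay: mass number changes by +0, atomic number by +1.
A: 170 = 170; Z: 69 + 1 = 70.
Z = 70 is ytterbium, so the daughter is ¹⁷⁰Yb.

Yb-170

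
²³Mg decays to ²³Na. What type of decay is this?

ΔA = 23 − 23 = 0; ΔZ = 11 − 12 = -1.
A is unchanged and Z drops by 1 — a proton has become a neutron (β⁺ emission or electron capture).

beta-plus decay or electron capture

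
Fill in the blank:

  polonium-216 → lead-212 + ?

alpha particle

Conserve mass number: 216 = 212 + A, so A = 4.
Conserve atomic number: 84 = 82 + Z, so Z = 2.
A = 4 and Z = 2 is helium-4 — an alpha particle.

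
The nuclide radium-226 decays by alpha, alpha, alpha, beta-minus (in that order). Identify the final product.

Start: (A, Z) = (226, 88).
After α: (222, 86).
After α: (218, 84).
After α: (214, 82).
After β⁻: (214, 83).
Z = 83 is bismuth.

Bi-214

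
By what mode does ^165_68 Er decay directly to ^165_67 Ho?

ΔA = 165 − 165 = 0; ΔZ = 67 − 68 = -1.
A is unchanged and Z drops by 1 — a proton has become a neutron (β⁺ emission or electron capture).

beta-plus decay or electron capture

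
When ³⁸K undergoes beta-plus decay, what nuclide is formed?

Ar-38

Beta-plus decay: mass number changes by +0, atomic number by -1.
A: 38 = 38; Z: 19 − 1 = 18.
Z = 18 is argon, so the daughter is ³⁸Ar.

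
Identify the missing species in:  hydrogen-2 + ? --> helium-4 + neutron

Conserve mass number: 2 + A = 4 + 1, so A = 3.
Conserve atomic number: 1 + Z = 2 + 0, so Z = 1.
A = 3 and Z = 1 is hydrogen-3 — a triton.

triton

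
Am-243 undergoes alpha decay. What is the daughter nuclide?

Np-239

Alpha decay: mass number changes by -4, atomic number by -2.
A: 243 − 4 = 239; Z: 95 − 2 = 93.
Z = 93 is neptunium, so the daughter is Np-239.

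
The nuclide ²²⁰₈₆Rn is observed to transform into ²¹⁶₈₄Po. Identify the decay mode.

ΔA = 216 − 220 = -4; ΔZ = 84 − 86 = -2.
A drops by 4 and Z drops by 2 — the signature of alpha emission.

alpha decay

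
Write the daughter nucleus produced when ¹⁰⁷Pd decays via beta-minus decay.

Beta-minus decay: mass number changes by +0, atomic number by +1.
A: 107 = 107; Z: 46 + 1 = 47.
Z = 47 is silver, so the daughter is ¹⁰⁷Ag.

Ag-107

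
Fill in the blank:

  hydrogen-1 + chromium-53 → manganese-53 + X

Conserve mass number: 1 + 53 = 53 + A, so A = 1.
Conserve atomic number: 1 + 24 = 25 + Z, so Z = 0.
A = 1 and Z = 0 is neutron — a neutron.

neutron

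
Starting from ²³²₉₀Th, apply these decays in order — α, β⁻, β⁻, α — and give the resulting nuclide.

Start: (A, Z) = (232, 90).
After α: (228, 88).
After β⁻: (228, 89).
After β⁻: (228, 90).
After α: (224, 88).
Z = 88 is radium.

Ra-224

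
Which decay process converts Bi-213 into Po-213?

ΔA = 213 − 213 = 0; ΔZ = 84 − 83 = +1.
A is unchanged and Z rises by 1 — a neutron has become a proton (β⁻ decay).

beta-minus decay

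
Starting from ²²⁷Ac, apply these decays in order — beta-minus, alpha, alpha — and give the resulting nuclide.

Rn-219

Start: (A, Z) = (227, 89).
After β⁻: (227, 90).
After α: (223, 88).
After α: (219, 86).
Z = 86 is radon.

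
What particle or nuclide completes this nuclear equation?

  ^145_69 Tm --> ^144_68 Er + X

proton

Conserve mass number: 145 = 144 + A, so A = 1.
Conserve atomic number: 69 = 68 + Z, so Z = 1.
A = 1 and Z = 1 is ^1_1 H — a proton.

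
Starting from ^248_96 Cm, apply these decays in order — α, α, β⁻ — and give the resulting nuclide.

Start: (A, Z) = (248, 96).
After α: (244, 94).
After α: (240, 92).
After β⁻: (240, 93).
Z = 93 is neptunium.

Np-240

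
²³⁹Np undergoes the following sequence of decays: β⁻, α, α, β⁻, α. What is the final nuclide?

Start: (A, Z) = (239, 93).
After β⁻: (239, 94).
After α: (235, 92).
After α: (231, 90).
After β⁻: (231, 91).
After α: (227, 89).
Z = 89 is actinium.

Ac-227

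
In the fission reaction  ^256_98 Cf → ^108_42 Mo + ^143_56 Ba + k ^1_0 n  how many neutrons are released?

Conserve mass number: 256 = 108 + 143 + k, so k = 256 − 251 = 5.
Check atomic number: 98 = 42 + 56 + 0 = 98. ✓

5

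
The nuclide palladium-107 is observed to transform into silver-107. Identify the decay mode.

beta-minus decay

ΔA = 107 − 107 = 0; ΔZ = 47 − 46 = +1.
A is unchanged and Z rises by 1 — a neutron has become a proton (β⁻ decay).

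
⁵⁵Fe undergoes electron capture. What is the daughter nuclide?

Mn-55

Electron capture: mass number changes by +0, atomic number by -1.
A: 55 = 55; Z: 26 − 1 = 25.
Z = 25 is manganese, so the daughter is ⁵⁵Mn.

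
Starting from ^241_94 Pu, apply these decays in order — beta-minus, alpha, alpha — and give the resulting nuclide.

Pa-233

Start: (A, Z) = (241, 94).
After β⁻: (241, 95).
After α: (237, 93).
After α: (233, 91).
Z = 91 is protactinium.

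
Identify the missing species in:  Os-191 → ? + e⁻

Ir-191

Conserve mass number: 191 = A + 0, so A = 191.
Conserve atomic number: 76 = Z − 1, so Z = 77.
Z = 77 is iridium, so the species is Ir-191.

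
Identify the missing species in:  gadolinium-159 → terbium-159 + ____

Conserve mass number: 159 = 159 + A, so A = 0.
Conserve atomic number: 64 = 65 + Z, so Z = -1.
A = 0 and Z = -1 is e⁻ — a beta-minus particle.

beta-minus particle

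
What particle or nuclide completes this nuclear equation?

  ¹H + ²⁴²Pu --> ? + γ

Am-243

Conserve mass number: 1 + 242 = A + 0, so A = 243.
Conserve atomic number: 1 + 94 = Z + 0, so Z = 95.
Z = 95 is americium, so the species is ²⁴³Am.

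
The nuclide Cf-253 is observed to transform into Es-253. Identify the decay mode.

beta-minus decay

ΔA = 253 − 253 = 0; ΔZ = 99 − 98 = +1.
A is unchanged and Z rises by 1 — a neutron has become a proton (β⁻ decay).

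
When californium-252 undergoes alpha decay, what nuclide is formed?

Cm-248

Alpha decay: mass number changes by -4, atomic number by -2.
A: 252 − 4 = 248; Z: 98 − 2 = 96.
Z = 96 is curium, so the daughter is curium-248.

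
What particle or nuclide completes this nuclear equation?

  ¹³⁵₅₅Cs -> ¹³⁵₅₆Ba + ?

beta-minus particle

Conserve mass number: 135 = 135 + A, so A = 0.
Conserve atomic number: 55 = 56 + Z, so Z = -1.
A = 0 and Z = -1 is ⁰₋₁e — a beta-minus particle.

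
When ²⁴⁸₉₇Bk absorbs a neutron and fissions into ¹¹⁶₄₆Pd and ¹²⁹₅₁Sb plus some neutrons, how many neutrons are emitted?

Conserve mass number: 249 = 116 + 129 + k, so k = 249 − 245 = 4.
Check atomic number: 97 = 46 + 51 + 0 = 97. ✓

4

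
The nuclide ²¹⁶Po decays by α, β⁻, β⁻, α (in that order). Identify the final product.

Pb-208

Start: (A, Z) = (216, 84).
After α: (212, 82).
After β⁻: (212, 83).
After β⁻: (212, 84).
After α: (208, 82).
Z = 82 is lead.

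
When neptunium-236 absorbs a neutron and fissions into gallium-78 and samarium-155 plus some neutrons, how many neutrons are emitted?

4

Conserve mass number: 237 = 78 + 155 + k, so k = 237 − 233 = 4.
Check atomic number: 93 = 31 + 62 + 0 = 93. ✓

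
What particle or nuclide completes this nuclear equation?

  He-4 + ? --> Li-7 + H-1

alpha particle

Conserve mass number: 4 + A = 7 + 1, so A = 4.
Conserve atomic number: 2 + Z = 3 + 1, so Z = 2.
A = 4 and Z = 2 is He-4 — an alpha particle.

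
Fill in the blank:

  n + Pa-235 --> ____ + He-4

Ac-232

Conserve mass number: 1 + 235 = A + 4, so A = 232.
Conserve atomic number: 0 + 91 = Z + 2, so Z = 89.
Z = 89 is actinium, so the species is Ac-232.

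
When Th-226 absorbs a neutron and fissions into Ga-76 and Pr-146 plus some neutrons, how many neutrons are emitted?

5

Conserve mass number: 227 = 76 + 146 + k, so k = 227 − 222 = 5.
Check atomic number: 90 = 31 + 59 + 0 = 90. ✓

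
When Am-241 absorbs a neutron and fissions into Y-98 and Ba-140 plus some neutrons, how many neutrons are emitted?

Conserve mass number: 242 = 98 + 140 + k, so k = 242 − 238 = 4.
Check atomic number: 95 = 39 + 56 + 0 = 95. ✓

4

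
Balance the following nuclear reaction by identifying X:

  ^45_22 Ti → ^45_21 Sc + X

Conserve mass number: 45 = 45 + A, so A = 0.
Conserve atomic number: 22 = 21 + Z, so Z = 1.
A = 0 and Z = 1 is ^0_1 e — a positron.

positron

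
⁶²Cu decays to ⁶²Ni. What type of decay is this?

ΔA = 62 − 62 = 0; ΔZ = 28 − 29 = -1.
A is unchanged and Z drops by 1 — a proton has become a neutron (β⁺ emission or electron capture).

beta-plus decay or electron capture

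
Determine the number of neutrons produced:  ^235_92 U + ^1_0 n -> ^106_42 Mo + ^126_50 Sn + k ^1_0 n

Conserve mass number: 236 = 106 + 126 + k, so k = 236 − 232 = 4.
Check atomic number: 92 = 42 + 50 + 0 = 92. ✓

4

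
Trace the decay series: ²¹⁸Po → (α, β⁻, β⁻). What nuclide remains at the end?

Start: (A, Z) = (218, 84).
After α: (214, 82).
After β⁻: (214, 83).
After β⁻: (214, 84).
Z = 84 is polonium.

Po-214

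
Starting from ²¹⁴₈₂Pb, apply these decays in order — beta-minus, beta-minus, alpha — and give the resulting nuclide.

Pb-210

Start: (A, Z) = (214, 82).
After β⁻: (214, 83).
After β⁻: (214, 84).
After α: (210, 82).
Z = 82 is lead.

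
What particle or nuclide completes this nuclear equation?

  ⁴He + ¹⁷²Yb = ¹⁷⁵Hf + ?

Conserve mass number: 4 + 172 = 175 + A, so A = 1.
Conserve atomic number: 2 + 70 = 72 + Z, so Z = 0.
A = 1 and Z = 0 is ¹n — a neutron.

neutron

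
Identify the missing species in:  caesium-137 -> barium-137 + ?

Conserve mass number: 137 = 137 + A, so A = 0.
Conserve atomic number: 55 = 56 + Z, so Z = -1.
A = 0 and Z = -1 is e⁻ — a beta-minus particle.

beta-minus particle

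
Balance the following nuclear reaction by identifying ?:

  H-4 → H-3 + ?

neutron

Conserve mass number: 4 = 3 + A, so A = 1.
Conserve atomic number: 1 = 1 + Z, so Z = 0.
A = 1 and Z = 0 is n — a neutron.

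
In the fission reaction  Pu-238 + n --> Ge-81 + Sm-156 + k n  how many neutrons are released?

Conserve mass number: 239 = 81 + 156 + k, so k = 239 − 237 = 2.
Check atomic number: 94 = 32 + 62 + 0 = 94. ✓

2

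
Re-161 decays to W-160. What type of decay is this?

ΔA = 160 − 161 = -1; ΔZ = 74 − 75 = -1.
A drops by 1 and Z drops by 1 — a proton was emitted.

proton emission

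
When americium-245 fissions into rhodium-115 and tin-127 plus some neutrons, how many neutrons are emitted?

Conserve mass number: 245 = 115 + 127 + k, so k = 245 − 242 = 3.
Check atomic number: 95 = 45 + 50 + 0 = 95. ✓

3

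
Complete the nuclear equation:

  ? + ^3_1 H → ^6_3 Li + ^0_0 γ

Conserve mass number: A + 3 = 6 + 0, so A = 3.
Conserve atomic number: Z + 1 = 3 + 0, so Z = 2.
Z = 2 is helium, so the species is ^3_2 He.

He-3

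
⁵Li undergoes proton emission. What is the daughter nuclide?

Proton emission: mass number changes by -1, atomic number by -1.
A: 5 − 1 = 4; Z: 3 − 1 = 2.
Z = 2 is helium, so the daughter is ⁴He.

He-4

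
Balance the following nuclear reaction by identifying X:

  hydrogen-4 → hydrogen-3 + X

neutron

Conserve mass number: 4 = 3 + A, so A = 1.
Conserve atomic number: 1 = 1 + Z, so Z = 0.
A = 1 and Z = 0 is neutron — a neutron.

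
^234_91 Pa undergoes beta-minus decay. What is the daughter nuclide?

U-234

Beta-minus decay: mass number changes by +0, atomic number by +1.
A: 234 = 234; Z: 91 + 1 = 92.
Z = 92 is uranium, so the daughter is ^234_92 U.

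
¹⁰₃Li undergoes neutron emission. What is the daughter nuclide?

Li-9

Neutron emission: mass number changes by -1, atomic number by +0.
A: 10 − 1 = 9; Z: 3 = 3.
Z = 3 is lithium, so the daughter is ⁹₃Li.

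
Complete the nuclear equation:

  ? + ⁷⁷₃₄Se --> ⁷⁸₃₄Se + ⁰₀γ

Conserve mass number: A + 77 = 78 + 0, so A = 1.
Conserve atomic number: Z + 34 = 34 + 0, so Z = 0.
A = 1 and Z = 0 is ¹₀n — a neutron.

neutron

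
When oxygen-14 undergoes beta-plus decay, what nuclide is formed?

Beta-plus decay: mass number changes by +0, atomic number by -1.
A: 14 = 14; Z: 8 − 1 = 7.
Z = 7 is nitrogen, so the daughter is nitrogen-14.

N-14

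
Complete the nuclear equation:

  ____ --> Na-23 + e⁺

Conserve mass number: A = 23 + 0, so A = 23.
Conserve atomic number: Z = 11 + 1, so Z = 12.
Z = 12 is magnesium, so the species is Mg-23.

Mg-23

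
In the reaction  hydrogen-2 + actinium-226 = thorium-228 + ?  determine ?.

Conserve mass number: 2 + 226 = 228 + A, so A = 0.
Conserve atomic number: 1 + 89 = 90 + Z, so Z = 0.
A = 0 and Z = 0 is γ — a gamma ray.

gamma ray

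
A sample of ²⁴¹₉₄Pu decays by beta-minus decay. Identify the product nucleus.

Am-241

Beta-minus decay: mass number changes by +0, atomic number by +1.
A: 241 = 241; Z: 94 + 1 = 95.
Z = 95 is americium, so the daughter is ²⁴¹₉₅Am.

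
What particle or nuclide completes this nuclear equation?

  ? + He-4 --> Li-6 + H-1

He-3

Conserve mass number: A + 4 = 6 + 1, so A = 3.
Conserve atomic number: Z + 2 = 3 + 1, so Z = 2.
Z = 2 is helium, so the species is He-3.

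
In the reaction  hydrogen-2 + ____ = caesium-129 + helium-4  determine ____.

Ba-131

Conserve mass number: 2 + A = 129 + 4, so A = 131.
Conserve atomic number: 1 + Z = 55 + 2, so Z = 56.
Z = 56 is barium, so the species is barium-131.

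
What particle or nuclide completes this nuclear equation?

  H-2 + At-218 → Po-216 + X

Conserve mass number: 2 + 218 = 216 + A, so A = 4.
Conserve atomic number: 1 + 85 = 84 + Z, so Z = 2.
A = 4 and Z = 2 is He-4 — an alpha particle.

alpha particle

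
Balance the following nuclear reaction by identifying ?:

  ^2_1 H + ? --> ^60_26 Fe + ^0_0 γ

Conserve mass number: 2 + A = 60 + 0, so A = 58.
Conserve atomic number: 1 + Z = 26 + 0, so Z = 25.
Z = 25 is manganese, so the species is ^58_25 Mn.

Mn-58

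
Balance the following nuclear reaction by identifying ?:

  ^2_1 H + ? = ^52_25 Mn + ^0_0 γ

Cr-50

Conserve mass number: 2 + A = 52 + 0, so A = 50.
Conserve atomic number: 1 + Z = 25 + 0, so Z = 24.
Z = 24 is chromium, so the species is ^50_24 Cr.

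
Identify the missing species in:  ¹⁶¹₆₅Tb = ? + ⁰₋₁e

Conserve mass number: 161 = A + 0, so A = 161.
Conserve atomic number: 65 = Z − 1, so Z = 66.
Z = 66 is dysprosium, so the species is ¹⁶¹₆₆Dy.

Dy-161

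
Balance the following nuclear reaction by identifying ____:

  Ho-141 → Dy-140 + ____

proton

Conserve mass number: 141 = 140 + A, so A = 1.
Conserve atomic number: 67 = 66 + Z, so Z = 1.
A = 1 and Z = 1 is H-1 — a proton.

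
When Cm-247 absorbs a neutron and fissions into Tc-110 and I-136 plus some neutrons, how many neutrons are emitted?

Conserve mass number: 248 = 110 + 136 + k, so k = 248 − 246 = 2.
Check atomic number: 96 = 43 + 53 + 0 = 96. ✓

2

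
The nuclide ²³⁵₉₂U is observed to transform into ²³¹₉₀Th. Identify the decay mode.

alpha decay

ΔA = 231 − 235 = -4; ΔZ = 90 − 92 = -2.
A drops by 4 and Z drops by 2 — the signature of alpha emission.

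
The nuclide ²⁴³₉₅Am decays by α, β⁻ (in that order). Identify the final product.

Pu-239

Start: (A, Z) = (243, 95).
After α: (239, 93).
After β⁻: (239, 94).
Z = 94 is plutonium.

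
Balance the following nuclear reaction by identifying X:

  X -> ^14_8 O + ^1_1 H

Conserve mass number: A = 14 + 1, so A = 15.
Conserve atomic number: Z = 8 + 1, so Z = 9.
Z = 9 is fluorine, so the species is ^15_9 F.

F-15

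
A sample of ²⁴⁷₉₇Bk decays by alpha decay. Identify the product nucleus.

Am-243

Alpha decay: mass number changes by -4, atomic number by -2.
A: 247 − 4 = 243; Z: 97 − 2 = 95.
Z = 95 is americium, so the daughter is ²⁴³₉₅Am.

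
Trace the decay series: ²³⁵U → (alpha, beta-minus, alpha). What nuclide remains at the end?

Start: (A, Z) = (235, 92).
After α: (231, 90).
After β⁻: (231, 91).
After α: (227, 89).
Z = 89 is actinium.

Ac-227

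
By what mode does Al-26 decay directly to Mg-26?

ΔA = 26 − 26 = 0; ΔZ = 12 − 13 = -1.
A is unchanged and Z drops by 1 — a proton has become a neutron (β⁺ emission or electron capture).

beta-plus decay or electron capture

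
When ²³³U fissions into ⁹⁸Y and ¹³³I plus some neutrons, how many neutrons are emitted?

2

Conserve mass number: 233 = 98 + 133 + k, so k = 233 − 231 = 2.
Check atomic number: 92 = 39 + 53 + 0 = 92. ✓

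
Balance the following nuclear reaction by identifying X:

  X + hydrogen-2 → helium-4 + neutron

triton

Conserve mass number: A + 2 = 4 + 1, so A = 3.
Conserve atomic number: Z + 1 = 2 + 0, so Z = 1.
A = 3 and Z = 1 is hydrogen-3 — a triton.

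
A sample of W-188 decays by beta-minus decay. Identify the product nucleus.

Beta-minus decay: mass number changes by +0, atomic number by +1.
A: 188 = 188; Z: 74 + 1 = 75.
Z = 75 is rhenium, so the daughter is Re-188.

Re-188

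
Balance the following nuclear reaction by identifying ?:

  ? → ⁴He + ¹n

Conserve mass number: A = 4 + 1, so A = 5.
Conserve atomic number: Z = 2 + 0, so Z = 2.
Z = 2 is helium, so the species is ⁵He.

He-5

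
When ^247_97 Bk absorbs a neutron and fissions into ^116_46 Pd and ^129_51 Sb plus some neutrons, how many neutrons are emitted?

3

Conserve mass number: 248 = 116 + 129 + k, so k = 248 − 245 = 3.
Check atomic number: 97 = 46 + 51 + 0 = 97. ✓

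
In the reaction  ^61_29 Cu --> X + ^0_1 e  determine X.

Conserve mass number: 61 = A + 0, so A = 61.
Conserve atomic number: 29 = Z + 1, so Z = 28.
Z = 28 is nickel, so the species is ^61_28 Ni.

Ni-61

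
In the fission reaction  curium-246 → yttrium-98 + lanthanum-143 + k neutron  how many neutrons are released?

5

Conserve mass number: 246 = 98 + 143 + k, so k = 246 − 241 = 5.
Check atomic number: 96 = 39 + 57 + 0 = 96. ✓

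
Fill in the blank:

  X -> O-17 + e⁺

F-17

Conserve mass number: A = 17 + 0, so A = 17.
Conserve atomic number: Z = 8 + 1, so Z = 9.
Z = 9 is fluorine, so the species is F-17.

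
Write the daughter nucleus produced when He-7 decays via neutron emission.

He-6

Neutron emission: mass number changes by -1, atomic number by +0.
A: 7 − 1 = 6; Z: 2 = 2.
Z = 2 is helium, so the daughter is He-6.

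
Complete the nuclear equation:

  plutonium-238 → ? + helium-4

Conserve mass number: 238 = A + 4, so A = 234.
Conserve atomic number: 94 = Z + 2, so Z = 92.
Z = 92 is uranium, so the species is uranium-234.

U-234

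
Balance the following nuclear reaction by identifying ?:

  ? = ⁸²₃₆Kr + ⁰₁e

Conserve mass number: A = 82 + 0, so A = 82.
Conserve atomic number: Z = 36 + 1, so Z = 37.
Z = 37 is rubidium, so the species is ⁸²₃₇Rb.

Rb-82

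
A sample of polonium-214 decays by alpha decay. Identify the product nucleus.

Pb-210

Alpha decay: mass number changes by -4, atomic number by -2.
A: 214 − 4 = 210; Z: 84 − 2 = 82.
Z = 82 is lead, so the daughter is lead-210.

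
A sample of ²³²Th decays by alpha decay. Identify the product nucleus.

Alpha decay: mass number changes by -4, atomic number by -2.
A: 232 − 4 = 228; Z: 90 − 2 = 88.
Z = 88 is radium, so the daughter is ²²⁸Ra.

Ra-228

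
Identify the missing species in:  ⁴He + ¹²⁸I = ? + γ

Cs-132

Conserve mass number: 4 + 128 = A + 0, so A = 132.
Conserve atomic number: 2 + 53 = Z + 0, so Z = 55.
Z = 55 is caesium, so the species is ¹³²Cs.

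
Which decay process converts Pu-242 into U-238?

alpha decay

ΔA = 238 − 242 = -4; ΔZ = 92 − 94 = -2.
A drops by 4 and Z drops by 2 — the signature of alpha emission.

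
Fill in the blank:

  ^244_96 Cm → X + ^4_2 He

Conserve mass number: 244 = A + 4, so A = 240.
Conserve atomic number: 96 = Z + 2, so Z = 94.
Z = 94 is plutonium, so the species is ^240_94 Pu.

Pu-240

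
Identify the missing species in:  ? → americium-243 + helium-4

Bk-247

Conserve mass number: A = 243 + 4, so A = 247.
Conserve atomic number: Z = 95 + 2, so Z = 97.
Z = 97 is berkelium, so the species is berkelium-247.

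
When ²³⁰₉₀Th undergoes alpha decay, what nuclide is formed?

Ra-226

Alpha decay: mass number changes by -4, atomic number by -2.
A: 230 − 4 = 226; Z: 90 − 2 = 88.
Z = 88 is radium, so the daughter is ²²⁶₈₈Ra.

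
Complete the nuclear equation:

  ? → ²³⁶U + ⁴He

Pu-240

Conserve mass number: A = 236 + 4, so A = 240.
Conserve atomic number: Z = 92 + 2, so Z = 94.
Z = 94 is plutonium, so the species is ²⁴⁰Pu.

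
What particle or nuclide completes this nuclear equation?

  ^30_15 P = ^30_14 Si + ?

positron

Conserve mass number: 30 = 30 + A, so A = 0.
Conserve atomic number: 15 = 14 + Z, so Z = 1.
A = 0 and Z = 1 is ^0_1 e — a positron.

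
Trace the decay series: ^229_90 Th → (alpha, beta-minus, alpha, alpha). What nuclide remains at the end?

Start: (A, Z) = (229, 90).
After α: (225, 88).
After β⁻: (225, 89).
After α: (221, 87).
After α: (217, 85).
Z = 85 is astatine.

At-217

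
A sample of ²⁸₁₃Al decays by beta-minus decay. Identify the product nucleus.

Beta-minus decay: mass number changes by +0, atomic number by +1.
A: 28 = 28; Z: 13 + 1 = 14.
Z = 14 is silicon, so the daughter is ²⁸₁₄Si.

Si-28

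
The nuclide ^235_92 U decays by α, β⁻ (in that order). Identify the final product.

Start: (A, Z) = (235, 92).
After α: (231, 90).
After β⁻: (231, 91).
Z = 91 is protactinium.

Pa-231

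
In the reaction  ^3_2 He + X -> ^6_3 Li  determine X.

Conserve mass number: 3 + A = 6, so A = 3.
Conserve atomic number: 2 + Z = 3, so Z = 1.
A = 3 and Z = 1 is ^3_1 H — a triton.

triton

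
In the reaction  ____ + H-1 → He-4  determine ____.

Conserve mass number: A + 1 = 4, so A = 3.
Conserve atomic number: Z + 1 = 2, so Z = 1.
A = 3 and Z = 1 is H-3 — a triton.

triton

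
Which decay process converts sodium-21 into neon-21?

ΔA = 21 − 21 = 0; ΔZ = 10 − 11 = -1.
A is unchanged and Z drops by 1 — a proton has become a neutron (β⁺ emission or electron capture).

beta-plus decay or electron capture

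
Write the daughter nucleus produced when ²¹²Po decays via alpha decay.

Pb-208

Alpha decay: mass number changes by -4, atomic number by -2.
A: 212 − 4 = 208; Z: 84 − 2 = 82.
Z = 82 is lead, so the daughter is ²⁰⁸Pb.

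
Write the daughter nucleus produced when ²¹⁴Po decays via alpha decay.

Pb-210

Alpha decay: mass number changes by -4, atomic number by -2.
A: 214 − 4 = 210; Z: 84 − 2 = 82.
Z = 82 is lead, so the daughter is ²¹⁰Pb.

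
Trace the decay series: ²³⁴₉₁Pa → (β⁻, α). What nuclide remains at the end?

Start: (A, Z) = (234, 91).
After β⁻: (234, 92).
After α: (230, 90).
Z = 90 is thorium.

Th-230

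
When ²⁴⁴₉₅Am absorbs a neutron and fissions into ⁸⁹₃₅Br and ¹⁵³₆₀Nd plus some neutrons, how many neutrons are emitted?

3

Conserve mass number: 245 = 89 + 153 + k, so k = 245 − 242 = 3.
Check atomic number: 95 = 35 + 60 + 0 = 95. ✓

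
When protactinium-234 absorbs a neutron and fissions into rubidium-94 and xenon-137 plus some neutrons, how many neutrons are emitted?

Conserve mass number: 235 = 94 + 137 + k, so k = 235 − 231 = 4.
Check atomic number: 91 = 37 + 54 + 0 = 91. ✓

4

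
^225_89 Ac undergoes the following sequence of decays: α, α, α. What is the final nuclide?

Start: (A, Z) = (225, 89).
After α: (221, 87).
After α: (217, 85).
After α: (213, 83).
Z = 83 is bismuth.

Bi-213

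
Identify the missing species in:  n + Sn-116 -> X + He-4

Conserve mass number: 1 + 116 = A + 4, so A = 113.
Conserve atomic number: 0 + 50 = Z + 2, so Z = 48.
Z = 48 is cadmium, so the species is Cd-113.

Cd-113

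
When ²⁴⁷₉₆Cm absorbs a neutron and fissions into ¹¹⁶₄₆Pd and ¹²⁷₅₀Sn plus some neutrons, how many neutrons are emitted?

5

Conserve mass number: 248 = 116 + 127 + k, so k = 248 − 243 = 5.
Check atomic number: 96 = 46 + 50 + 0 = 96. ✓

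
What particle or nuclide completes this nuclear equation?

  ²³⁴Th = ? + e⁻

Pa-234

Conserve mass number: 234 = A + 0, so A = 234.
Conserve atomic number: 90 = Z − 1, so Z = 91.
Z = 91 is protactinium, so the species is ²³⁴Pa.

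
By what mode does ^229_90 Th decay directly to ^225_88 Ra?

alpha decay

ΔA = 225 − 229 = -4; ΔZ = 88 − 90 = -2.
A drops by 4 and Z drops by 2 — the signature of alpha emission.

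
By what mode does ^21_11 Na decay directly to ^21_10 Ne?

beta-plus decay or electron capture

ΔA = 21 − 21 = 0; ΔZ = 10 − 11 = -1.
A is unchanged and Z drops by 1 — a proton has become a neutron (β⁺ emission or electron capture).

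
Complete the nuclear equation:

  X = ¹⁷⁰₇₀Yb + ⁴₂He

Conserve mass number: A = 170 + 4, so A = 174.
Conserve atomic number: Z = 70 + 2, so Z = 72.
Z = 72 is hafnium, so the species is ¹⁷⁴₇₂Hf.

Hf-174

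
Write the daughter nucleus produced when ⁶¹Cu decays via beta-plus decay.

Beta-plus decay: mass number changes by +0, atomic number by -1.
A: 61 = 61; Z: 29 − 1 = 28.
Z = 28 is nickel, so the daughter is ⁶¹Ni.

Ni-61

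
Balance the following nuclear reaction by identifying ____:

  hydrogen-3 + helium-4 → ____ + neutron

Conserve mass number: 3 + 4 = A + 1, so A = 6.
Conserve atomic number: 1 + 2 = Z + 0, so Z = 3.
Z = 3 is lithium, so the species is lithium-6.

Li-6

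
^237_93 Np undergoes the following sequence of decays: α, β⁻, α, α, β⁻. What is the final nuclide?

Ac-225

Start: (A, Z) = (237, 93).
After α: (233, 91).
After β⁻: (233, 92).
After α: (229, 90).
After α: (225, 88).
After β⁻: (225, 89).
Z = 89 is actinium.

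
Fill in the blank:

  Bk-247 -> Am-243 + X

alpha particle

Conserve mass number: 247 = 243 + A, so A = 4.
Conserve atomic number: 97 = 95 + Z, so Z = 2.
A = 4 and Z = 2 is He-4 — an alpha particle.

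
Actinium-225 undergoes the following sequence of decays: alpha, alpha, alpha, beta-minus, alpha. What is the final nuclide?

Pb-209

Start: (A, Z) = (225, 89).
After α: (221, 87).
After α: (217, 85).
After α: (213, 83).
After β⁻: (213, 84).
After α: (209, 82).
Z = 82 is lead.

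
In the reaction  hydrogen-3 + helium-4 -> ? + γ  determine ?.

Li-7

Conserve mass number: 3 + 4 = A + 0, so A = 7.
Conserve atomic number: 1 + 2 = Z + 0, so Z = 3.
Z = 3 is lithium, so the species is lithium-7.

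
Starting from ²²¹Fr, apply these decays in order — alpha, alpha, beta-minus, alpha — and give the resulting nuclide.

Start: (A, Z) = (221, 87).
After α: (217, 85).
After α: (213, 83).
After β⁻: (213, 84).
After α: (209, 82).
Z = 82 is lead.

Pb-209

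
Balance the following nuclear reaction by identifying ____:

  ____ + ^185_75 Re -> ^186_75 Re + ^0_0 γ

Conserve mass number: A + 185 = 186 + 0, so A = 1.
Conserve atomic number: Z + 75 = 75 + 0, so Z = 0.
A = 1 and Z = 0 is ^1_0 n — a neutron.

neutron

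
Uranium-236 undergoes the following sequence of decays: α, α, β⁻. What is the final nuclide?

Start: (A, Z) = (236, 92).
After α: (232, 90).
After α: (228, 88).
After β⁻: (228, 89).
Z = 89 is actinium.

Ac-228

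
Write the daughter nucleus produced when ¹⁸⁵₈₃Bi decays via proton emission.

Pb-184

Proton emission: mass number changes by -1, atomic number by -1.
A: 185 − 1 = 184; Z: 83 − 1 = 82.
Z = 82 is lead, so the daughter is ¹⁸⁴₈₂Pb.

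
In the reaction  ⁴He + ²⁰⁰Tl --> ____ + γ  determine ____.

Bi-204

Conserve mass number: 4 + 200 = A + 0, so A = 204.
Conserve atomic number: 2 + 81 = Z + 0, so Z = 83.
Z = 83 is bismuth, so the species is ²⁰⁴Bi.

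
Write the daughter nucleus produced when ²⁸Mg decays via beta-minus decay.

Beta-minus decay: mass number changes by +0, atomic number by +1.
A: 28 = 28; Z: 12 + 1 = 13.
Z = 13 is aluminium, so the daughter is ²⁸Al.

Al-28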